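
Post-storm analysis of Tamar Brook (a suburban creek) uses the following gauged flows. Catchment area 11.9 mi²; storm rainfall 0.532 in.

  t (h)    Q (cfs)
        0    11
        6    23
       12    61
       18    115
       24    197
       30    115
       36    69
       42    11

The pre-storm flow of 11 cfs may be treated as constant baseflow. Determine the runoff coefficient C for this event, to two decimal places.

C ≈ 0.75

ΣQ_DR = 514.0 cfs; V = ΣQ_DR·Δt = 1.110 × 10^7 ft³.
Runoff depth d = V / A = 0.4016 in.
C = d / P = 0.4016 / 0.532 = 0.75.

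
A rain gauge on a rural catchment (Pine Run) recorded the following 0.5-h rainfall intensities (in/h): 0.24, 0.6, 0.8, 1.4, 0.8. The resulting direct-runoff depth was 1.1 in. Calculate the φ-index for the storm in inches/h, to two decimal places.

φ ≈ 0.35 in/h

Only the 4 blocks with intensity above φ contribute runoff: 0.6, 0.8, 1.4, 0.8 in/h.
Σ(I−φ)·Δt = d  ⇒  (0.6+0.8+1.4+0.8 − 4φ)·0.5 = 1.1
φ = (3.600 − 1.1/0.5) / 4 = 0.35 in/h.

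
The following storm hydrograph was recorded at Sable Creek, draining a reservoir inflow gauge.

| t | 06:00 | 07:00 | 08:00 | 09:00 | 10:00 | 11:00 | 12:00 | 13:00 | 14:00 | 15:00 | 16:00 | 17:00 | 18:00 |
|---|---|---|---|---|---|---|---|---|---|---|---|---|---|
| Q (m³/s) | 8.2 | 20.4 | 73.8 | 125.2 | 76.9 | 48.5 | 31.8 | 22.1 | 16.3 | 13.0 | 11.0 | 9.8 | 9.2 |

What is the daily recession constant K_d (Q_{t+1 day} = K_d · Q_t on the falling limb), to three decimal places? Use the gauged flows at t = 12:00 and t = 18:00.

Between t = 12:00 and t = 18:00 the flow falls from 31.8 to 9.2 m³/s over 6×1 h = 6 h.
Per-interval ratio K = (9.2/31.8)^(1/6) = 0.8133; K_d = K^(24/1) = 0.007.

K_d ≈ 0.007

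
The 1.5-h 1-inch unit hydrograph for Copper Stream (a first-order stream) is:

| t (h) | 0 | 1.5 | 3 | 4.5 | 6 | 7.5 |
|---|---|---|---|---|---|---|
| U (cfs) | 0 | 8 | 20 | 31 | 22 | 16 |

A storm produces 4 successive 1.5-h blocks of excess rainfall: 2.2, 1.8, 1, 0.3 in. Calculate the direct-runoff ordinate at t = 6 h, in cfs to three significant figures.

Q ≈ 127 cfs

By discrete convolution, Q_j = Σ (P_i / 1 in) · U_{j−i}.
At t = 6 h (j=4): Q = (2.2/1)·22 + (1.8/1)·31 + (1/1)·20 + (0.3/1)·8 = 127 cfs.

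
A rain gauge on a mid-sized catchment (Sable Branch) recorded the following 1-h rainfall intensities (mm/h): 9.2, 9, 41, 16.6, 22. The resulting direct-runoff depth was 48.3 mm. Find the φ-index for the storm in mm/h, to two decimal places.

Only the 3 blocks with intensity above φ contribute runoff: 41, 16.6, 22 mm/h.
Σ(I−φ)·Δt = d  ⇒  (41+16.6+22 − 3φ)·1 = 48.3
φ = (79.60 − 48.3/1) / 3 = 10.43 mm/h.

φ ≈ 10.43 mm/h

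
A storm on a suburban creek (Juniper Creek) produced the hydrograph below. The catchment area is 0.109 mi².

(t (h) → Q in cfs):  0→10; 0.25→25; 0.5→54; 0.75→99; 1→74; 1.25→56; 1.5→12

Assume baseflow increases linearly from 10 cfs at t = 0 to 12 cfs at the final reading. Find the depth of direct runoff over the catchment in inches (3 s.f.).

Direct runoff: 0.00, 14.67, 43.33, 88.00, 62.67, 44.33, 0.00 cfs; ΣQ_DR = 253.0 cfs.
V = ΣQ_DR · Δt = 253.0 × 900 s = 2.277 × 10^5 ft³.
Over A = 0.109 mi², depth = V / A = 0.899 in.

d ≈ 0.899 in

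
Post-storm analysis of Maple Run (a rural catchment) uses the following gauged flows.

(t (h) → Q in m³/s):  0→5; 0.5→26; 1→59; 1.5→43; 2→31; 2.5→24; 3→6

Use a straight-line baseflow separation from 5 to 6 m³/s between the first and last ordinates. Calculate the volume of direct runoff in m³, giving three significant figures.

Direct-runoff ordinates (Q − Q_b): 0.00, 20.83, 53.67, 37.50, 25.33, 18.17, 0.00 m³/s.
ΣQ_DR = 155.5 m³/s.
With Δt = 0.5 h = 1800 s, V = ΣQ_DR · Δt = 155.5 × 1800 = 2.80 × 10^5 m³.

V ≈ 2.80 × 10^5 m³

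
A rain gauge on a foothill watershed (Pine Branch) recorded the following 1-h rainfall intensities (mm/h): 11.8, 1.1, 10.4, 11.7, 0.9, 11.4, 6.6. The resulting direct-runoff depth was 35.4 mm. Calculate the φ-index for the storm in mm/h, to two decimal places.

φ ≈ 3.30 mm/h

Only the 5 blocks with intensity above φ contribute runoff: 11.8, 10.4, 11.7, 11.4, 6.6 mm/h.
Σ(I−φ)·Δt = d  ⇒  (11.8+10.4+11.7+11.4+6.6 − 5φ)·1 = 35.4
φ = (51.90 − 35.4/1) / 5 = 3.30 mm/h.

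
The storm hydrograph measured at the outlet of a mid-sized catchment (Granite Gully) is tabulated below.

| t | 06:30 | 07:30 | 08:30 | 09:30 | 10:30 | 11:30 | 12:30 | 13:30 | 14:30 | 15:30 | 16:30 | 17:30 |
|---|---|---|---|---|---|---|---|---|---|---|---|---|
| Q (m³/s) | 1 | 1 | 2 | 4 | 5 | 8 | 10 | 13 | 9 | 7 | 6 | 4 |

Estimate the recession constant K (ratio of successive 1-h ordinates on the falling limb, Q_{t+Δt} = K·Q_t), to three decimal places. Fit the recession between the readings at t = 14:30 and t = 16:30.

Using the recession-limb readings at t = 14:30 and t = 16:30: Q falls from 9 to 6 m³/s over 2 intervals.
K = (Q₂/Q₁)^(1/2) = (6/9)^(1/2) = 0.816.

K ≈ 0.816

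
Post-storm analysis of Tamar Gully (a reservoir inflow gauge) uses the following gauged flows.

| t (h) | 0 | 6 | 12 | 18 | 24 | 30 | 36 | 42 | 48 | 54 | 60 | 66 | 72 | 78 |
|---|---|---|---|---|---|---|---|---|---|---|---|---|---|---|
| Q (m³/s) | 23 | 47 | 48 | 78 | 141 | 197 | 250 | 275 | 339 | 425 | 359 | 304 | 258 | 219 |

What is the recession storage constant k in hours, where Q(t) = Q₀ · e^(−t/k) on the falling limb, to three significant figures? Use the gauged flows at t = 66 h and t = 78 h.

On the falling limb, Q drops from 304 to 219 m³/s between t = 66 h and t = 78 h (Δt = 12 h).
k = −Δt / ln(Q₂/Q₁) = −12 / ln(219/304) = 36.6 h.

k ≈ 36.6 h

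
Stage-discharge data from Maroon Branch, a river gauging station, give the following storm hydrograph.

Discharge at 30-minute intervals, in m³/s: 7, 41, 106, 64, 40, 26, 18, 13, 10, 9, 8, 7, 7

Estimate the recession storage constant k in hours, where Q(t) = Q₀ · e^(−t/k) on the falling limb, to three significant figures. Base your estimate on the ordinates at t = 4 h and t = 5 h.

k ≈ 4.48 h

On the falling limb, Q drops from 10 to 8 m³/s between t = 4 h and t = 5 h (Δt = 1 h).
k = −Δt / ln(Q₂/Q₁) = −1 / ln(8/10) = 4.48 h.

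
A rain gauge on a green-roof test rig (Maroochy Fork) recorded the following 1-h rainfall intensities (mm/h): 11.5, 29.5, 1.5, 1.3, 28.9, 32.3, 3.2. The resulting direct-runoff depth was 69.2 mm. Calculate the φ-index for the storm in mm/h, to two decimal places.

φ ≈ 8.25 mm/h

Only the 4 blocks with intensity above φ contribute runoff: 11.5, 29.5, 28.9, 32.3 mm/h.
Σ(I−φ)·Δt = d  ⇒  (11.5+29.5+28.9+32.3 − 4φ)·1 = 69.2
φ = (102.2 − 69.2/1) / 4 = 8.25 mm/h.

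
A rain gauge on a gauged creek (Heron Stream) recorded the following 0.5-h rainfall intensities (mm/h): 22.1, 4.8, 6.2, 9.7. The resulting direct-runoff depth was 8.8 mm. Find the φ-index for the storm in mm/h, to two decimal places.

φ ≈ 7.10 mm/h

Only the 2 blocks with intensity above φ contribute runoff: 22.1, 9.7 mm/h.
Σ(I−φ)·Δt = d  ⇒  (22.1+9.7 − 2φ)·0.5 = 8.8
φ = (31.80 − 8.8/0.5) / 2 = 7.10 mm/h.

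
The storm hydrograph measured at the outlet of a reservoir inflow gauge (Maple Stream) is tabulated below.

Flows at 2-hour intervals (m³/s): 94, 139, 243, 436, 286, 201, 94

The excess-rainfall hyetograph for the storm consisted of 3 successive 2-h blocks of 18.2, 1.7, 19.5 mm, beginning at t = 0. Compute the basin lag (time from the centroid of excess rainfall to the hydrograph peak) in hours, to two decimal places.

t_L ≈ 2.93 h

Centroid of excess rainfall: t_c = Σ P_i·t̄_i / ΣP_i = 3.0660 h (block centres at 1, 3, 5 h).
Hydrograph peak occurs at t = 6 h, so basin lag t_L = 6 − 3.0660 = 2.93 h.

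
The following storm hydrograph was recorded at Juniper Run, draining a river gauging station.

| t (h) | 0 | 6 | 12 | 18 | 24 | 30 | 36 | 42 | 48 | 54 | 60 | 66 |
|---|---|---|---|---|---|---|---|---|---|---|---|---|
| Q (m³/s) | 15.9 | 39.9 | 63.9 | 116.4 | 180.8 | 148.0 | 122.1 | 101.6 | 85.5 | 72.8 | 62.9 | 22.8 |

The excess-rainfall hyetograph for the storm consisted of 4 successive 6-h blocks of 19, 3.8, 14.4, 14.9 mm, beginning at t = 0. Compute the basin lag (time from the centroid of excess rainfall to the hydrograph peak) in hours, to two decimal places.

t_L ≈ 12.10 h

Centroid of excess rainfall: t_c = Σ P_i·t̄_i / ΣP_i = 11.9021 h (block centres at 3, 9, 15, 21 h).
Hydrograph peak occurs at t = 24 h, so basin lag t_L = 24 − 11.9021 = 12.10 h.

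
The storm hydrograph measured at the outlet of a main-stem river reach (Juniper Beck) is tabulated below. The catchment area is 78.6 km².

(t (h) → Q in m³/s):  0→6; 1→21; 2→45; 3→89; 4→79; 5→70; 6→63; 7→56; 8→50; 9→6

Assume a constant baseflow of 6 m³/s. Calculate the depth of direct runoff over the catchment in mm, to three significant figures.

d ≈ 19.5 mm

Direct runoff: 0.0, 15.0, 39.0, 83.0, 73.0, 64.0, 57.0, 50.0, 44.0, 0.0 m³/s; ΣQ_DR = 425.0 m³/s.
V = ΣQ_DR · Δt = 425.0 × 3600 s = 1.530 × 10^6 m³.
Over A = 78.6 km², depth = V / A = 19.5 mm.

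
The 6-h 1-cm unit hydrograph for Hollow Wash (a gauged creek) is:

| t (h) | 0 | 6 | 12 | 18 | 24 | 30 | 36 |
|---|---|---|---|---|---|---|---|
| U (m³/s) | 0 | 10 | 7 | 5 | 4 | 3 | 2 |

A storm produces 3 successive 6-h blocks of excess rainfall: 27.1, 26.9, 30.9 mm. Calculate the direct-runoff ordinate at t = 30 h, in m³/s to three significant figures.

Q ≈ 34.3 m³/s

By discrete convolution, Q_j = Σ (P_i / 10 mm) · U_{j−i}.
At t = 30 h (j=5): Q = (27.1/10)·3 + (26.9/10)·4 + (30.9/10)·5 = 34.3 m³/s.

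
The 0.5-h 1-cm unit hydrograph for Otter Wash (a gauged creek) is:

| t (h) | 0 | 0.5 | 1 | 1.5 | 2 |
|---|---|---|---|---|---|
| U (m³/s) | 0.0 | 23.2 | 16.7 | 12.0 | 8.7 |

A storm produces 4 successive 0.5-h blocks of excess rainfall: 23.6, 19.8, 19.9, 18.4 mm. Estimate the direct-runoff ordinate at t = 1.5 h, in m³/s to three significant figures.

By discrete convolution, Q_j = Σ (P_i / 10 mm) · U_{j−i}.
At t = 1.5 h (j=3): Q = (23.6/10)·12.0 + (19.8/10)·16.7 + (19.9/10)·23.2 + (18.4/10)·0.0 = 108 m³/s.

Q ≈ 108 m³/s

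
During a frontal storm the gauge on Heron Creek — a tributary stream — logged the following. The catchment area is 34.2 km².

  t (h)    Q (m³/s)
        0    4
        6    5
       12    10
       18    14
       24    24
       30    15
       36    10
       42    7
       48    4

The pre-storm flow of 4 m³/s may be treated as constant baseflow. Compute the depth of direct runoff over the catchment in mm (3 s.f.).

Direct runoff: 0.0, 1.0, 6.0, 10.0, 20.0, 11.0, 6.0, 3.0, 0.0 m³/s; ΣQ_DR = 57.00 m³/s.
V = ΣQ_DR · Δt = 57.00 × 21600 s = 1.231 × 10^6 m³.
Over A = 34.2 km², depth = V / A = 36.0 mm.

d ≈ 36.0 mm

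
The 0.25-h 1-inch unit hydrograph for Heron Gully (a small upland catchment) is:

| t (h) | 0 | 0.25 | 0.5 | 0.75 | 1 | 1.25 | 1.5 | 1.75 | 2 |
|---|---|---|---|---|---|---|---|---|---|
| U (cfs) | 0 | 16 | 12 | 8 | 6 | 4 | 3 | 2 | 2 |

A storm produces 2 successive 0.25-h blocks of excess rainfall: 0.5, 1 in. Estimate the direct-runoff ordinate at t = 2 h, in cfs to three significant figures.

By discrete convolution, Q_j = Σ (P_i / 1 in) · U_{j−i}.
At t = 2 h (j=8): Q = (0.5/1)·2 + (1/1)·2 = 3.00 cfs.

Q ≈ 3.00 cfs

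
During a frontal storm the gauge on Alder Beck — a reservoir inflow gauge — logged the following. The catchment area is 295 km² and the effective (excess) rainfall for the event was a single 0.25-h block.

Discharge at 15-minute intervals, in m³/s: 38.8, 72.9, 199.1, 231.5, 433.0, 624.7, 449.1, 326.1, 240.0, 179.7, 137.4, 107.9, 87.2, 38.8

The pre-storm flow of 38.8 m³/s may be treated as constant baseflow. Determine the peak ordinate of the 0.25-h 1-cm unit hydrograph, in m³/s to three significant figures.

Direct runoff: 0.0, 34.1, 160.3, 192.7, 394.2, 585.9, 410.3, 287.3, 201.2, 140.9, 98.6, 69.1, 48.4, 0.0 m³/s; ΣQ_DR = 2623 m³/s, peak = 585.9 m³/s.
Runoff depth d = ΣQ_DR·Δt / A = 2623 × 900 / (295 km²) = 8.002 mm.
The 1-cm UH is the DRH scaled by (10 mm)/d, so U_p = 585.9 × 10/8.002 = 732 m³/s.

U_p ≈ 732 m³/s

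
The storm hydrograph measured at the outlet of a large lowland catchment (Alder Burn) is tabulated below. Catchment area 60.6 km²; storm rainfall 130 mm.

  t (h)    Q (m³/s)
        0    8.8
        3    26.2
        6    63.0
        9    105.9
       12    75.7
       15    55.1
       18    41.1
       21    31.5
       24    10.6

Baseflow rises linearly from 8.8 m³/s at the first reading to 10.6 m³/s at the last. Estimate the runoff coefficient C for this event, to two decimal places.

C ≈ 0.45

ΣQ_DR = 330.6 m³/s; V = ΣQ_DR·Δt = 3.570 × 10^6 m³.
Runoff depth d = V / A = 58.92 mm.
C = d / P = 58.92 / 130 = 0.45.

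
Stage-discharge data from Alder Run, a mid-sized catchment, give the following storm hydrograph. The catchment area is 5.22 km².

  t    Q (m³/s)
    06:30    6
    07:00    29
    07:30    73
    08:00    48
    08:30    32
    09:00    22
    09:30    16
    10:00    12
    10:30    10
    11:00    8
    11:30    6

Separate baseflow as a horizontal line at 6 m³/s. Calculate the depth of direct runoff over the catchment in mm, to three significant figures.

Direct runoff: 0.0, 23.0, 67.0, 42.0, 26.0, 16.0, 10.0, 6.0, 4.0, 2.0, 0.0 m³/s; ΣQ_DR = 196.0 m³/s.
V = ΣQ_DR · Δt = 196.0 × 1800 s = 3.528 × 10^5 m³.
Over A = 5.22 km², depth = V / A = 67.6 mm.

d ≈ 67.6 mm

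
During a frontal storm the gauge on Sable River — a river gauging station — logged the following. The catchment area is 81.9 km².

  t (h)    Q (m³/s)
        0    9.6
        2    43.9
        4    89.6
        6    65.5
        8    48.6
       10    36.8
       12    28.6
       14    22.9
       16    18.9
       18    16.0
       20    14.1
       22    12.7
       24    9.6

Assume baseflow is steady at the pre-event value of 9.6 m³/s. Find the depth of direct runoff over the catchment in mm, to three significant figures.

Direct runoff: 0.0, 34.3, 80.0, 55.9, 39.0, 27.2, 19.0, 13.3, 9.3, 6.4, 4.5, 3.1, 0.0 m³/s; ΣQ_DR = 292.0 m³/s.
V = ΣQ_DR · Δt = 292.0 × 7200 s = 2.102 × 10^6 m³.
Over A = 81.9 km², depth = V / A = 25.7 mm.

d ≈ 25.7 mm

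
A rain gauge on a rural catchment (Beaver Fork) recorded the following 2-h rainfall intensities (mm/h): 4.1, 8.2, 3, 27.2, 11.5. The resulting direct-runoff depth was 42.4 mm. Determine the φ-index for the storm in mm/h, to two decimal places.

φ ≈ 8.75 mm/h

Only the 2 blocks with intensity above φ contribute runoff: 27.2, 11.5 mm/h.
Σ(I−φ)·Δt = d  ⇒  (27.2+11.5 − 2φ)·2 = 42.4
φ = (38.70 − 42.4/2) / 2 = 8.75 mm/h.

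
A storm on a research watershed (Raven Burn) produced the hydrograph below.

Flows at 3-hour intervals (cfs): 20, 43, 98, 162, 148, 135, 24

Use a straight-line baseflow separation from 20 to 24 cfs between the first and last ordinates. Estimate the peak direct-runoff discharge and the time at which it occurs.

Q_p = 140.00 cfs at t = 9 h

Subtracting baseflow gives direct-runoff ordinates: 0.00, 22.33, 76.67, 140.00, 125.33, 111.67, 0.00 cfs.
The maximum is 140.00 cfs, occurring at the reading for t = 9 h.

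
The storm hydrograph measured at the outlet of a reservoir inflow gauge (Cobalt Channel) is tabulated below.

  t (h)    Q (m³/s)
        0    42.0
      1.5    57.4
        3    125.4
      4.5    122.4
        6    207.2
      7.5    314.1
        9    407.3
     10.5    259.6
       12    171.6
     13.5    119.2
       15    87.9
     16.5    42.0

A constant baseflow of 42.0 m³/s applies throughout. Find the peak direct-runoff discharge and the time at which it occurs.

Q_p = 365.3 m³/s at t = 9 h

Subtracting baseflow gives direct-runoff ordinates: 0.0, 15.4, 83.4, 80.4, 165.2, 272.1, 365.3, 217.6, 129.6, 77.2, 45.9, 0.0 m³/s.
The maximum is 365.3 m³/s, occurring at the reading for t = 9 h.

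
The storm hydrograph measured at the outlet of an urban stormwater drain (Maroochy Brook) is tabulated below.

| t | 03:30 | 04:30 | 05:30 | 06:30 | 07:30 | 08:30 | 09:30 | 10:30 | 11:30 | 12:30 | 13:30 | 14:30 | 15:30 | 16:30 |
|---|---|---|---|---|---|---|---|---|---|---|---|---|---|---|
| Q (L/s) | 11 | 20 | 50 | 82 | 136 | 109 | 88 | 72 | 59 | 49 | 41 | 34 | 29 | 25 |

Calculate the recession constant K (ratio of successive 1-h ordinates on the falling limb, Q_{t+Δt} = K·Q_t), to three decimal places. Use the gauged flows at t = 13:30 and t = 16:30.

Using the recession-limb readings at t = 13:30 and t = 16:30: Q falls from 41 to 25 L/s over 3 intervals.
K = (Q₂/Q₁)^(1/3) = (25/41)^(1/3) = 0.848.

K ≈ 0.848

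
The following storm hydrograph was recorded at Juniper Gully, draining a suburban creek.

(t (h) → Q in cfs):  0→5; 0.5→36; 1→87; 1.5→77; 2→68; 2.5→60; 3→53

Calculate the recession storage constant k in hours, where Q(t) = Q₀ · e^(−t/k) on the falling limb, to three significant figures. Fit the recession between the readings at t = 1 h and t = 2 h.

On the falling limb, Q drops from 87 to 68 cfs between t = 1 h and t = 2 h (Δt = 1 h).
k = −Δt / ln(Q₂/Q₁) = −1 / ln(68/87) = 4.06 h.

k ≈ 4.06 h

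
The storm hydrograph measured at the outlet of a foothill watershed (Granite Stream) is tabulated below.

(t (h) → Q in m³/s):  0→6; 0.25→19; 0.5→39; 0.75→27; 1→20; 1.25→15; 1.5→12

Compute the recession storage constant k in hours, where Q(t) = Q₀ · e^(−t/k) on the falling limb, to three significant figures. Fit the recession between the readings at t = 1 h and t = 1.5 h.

k ≈ 0.979 h

On the falling limb, Q drops from 20 to 12 m³/s between t = 1 h and t = 1.5 h (Δt = 0.5 h).
k = −Δt / ln(Q₂/Q₁) = −0.5 / ln(12/20) = 0.979 h.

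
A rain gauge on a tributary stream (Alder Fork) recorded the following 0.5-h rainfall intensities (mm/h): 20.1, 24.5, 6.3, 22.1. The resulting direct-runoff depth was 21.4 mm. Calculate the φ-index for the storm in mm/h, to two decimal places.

φ ≈ 7.97 mm/h

Only the 3 blocks with intensity above φ contribute runoff: 20.1, 24.5, 22.1 mm/h.
Σ(I−φ)·Δt = d  ⇒  (20.1+24.5+22.1 − 3φ)·0.5 = 21.4
φ = (66.70 − 21.4/0.5) / 3 = 7.97 mm/h.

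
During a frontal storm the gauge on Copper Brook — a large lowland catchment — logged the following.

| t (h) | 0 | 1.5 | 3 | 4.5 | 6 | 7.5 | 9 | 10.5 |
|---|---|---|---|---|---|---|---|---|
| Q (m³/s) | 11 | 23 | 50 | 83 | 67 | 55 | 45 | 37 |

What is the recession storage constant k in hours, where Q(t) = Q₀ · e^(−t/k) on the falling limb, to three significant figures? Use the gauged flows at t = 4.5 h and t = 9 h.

On the falling limb, Q drops from 83 to 45 m³/s between t = 4.5 h and t = 9 h (Δt = 4.5 h).
k = −Δt / ln(Q₂/Q₁) = −4.5 / ln(45/83) = 7.35 h.

k ≈ 7.35 h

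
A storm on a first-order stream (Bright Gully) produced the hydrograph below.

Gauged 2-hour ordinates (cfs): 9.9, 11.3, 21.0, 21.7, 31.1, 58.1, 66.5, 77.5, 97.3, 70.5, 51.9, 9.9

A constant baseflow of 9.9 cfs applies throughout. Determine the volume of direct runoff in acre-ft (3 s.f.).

V ≈ 67.4 acre-ft

Direct-runoff ordinates (Q − Q_b): 0.0, 1.4, 11.1, 11.8, 21.2, 48.2, 56.6, 67.6, 87.4, 60.6, 42.0, 0.0 cfs.
ΣQ_DR = 407.9 cfs.
With Δt = 2 h = 7200 s, V = ΣQ_DR · Δt = 407.9 × 7200 = 2.94 × 10^6 ft³ = 67.4 acre-ft.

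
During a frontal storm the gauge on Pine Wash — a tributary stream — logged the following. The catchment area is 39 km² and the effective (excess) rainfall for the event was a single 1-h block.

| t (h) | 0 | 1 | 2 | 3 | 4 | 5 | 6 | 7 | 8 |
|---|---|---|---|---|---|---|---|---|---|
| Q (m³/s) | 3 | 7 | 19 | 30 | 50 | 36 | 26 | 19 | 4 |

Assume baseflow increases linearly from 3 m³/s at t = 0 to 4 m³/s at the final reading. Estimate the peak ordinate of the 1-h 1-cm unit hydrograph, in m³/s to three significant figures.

Direct runoff: 0.00, 3.88, 15.75, 26.62, 46.50, 32.38, 22.25, 15.12, 0.00 m³/s; ΣQ_DR = 162.5 m³/s, peak = 46.50 m³/s.
Runoff depth d = ΣQ_DR·Δt / A = 162.5 × 3600 / (39 km²) = 15.00 mm.
The 1-cm UH is the DRH scaled by (10 mm)/d, so U_p = 46.50 × 10/15.00 = 31.0 m³/s.

U_p ≈ 31.0 m³/s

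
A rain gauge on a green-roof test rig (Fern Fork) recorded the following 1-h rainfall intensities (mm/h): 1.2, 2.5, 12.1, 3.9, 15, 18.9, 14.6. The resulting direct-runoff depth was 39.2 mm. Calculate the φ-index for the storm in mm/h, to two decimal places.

Only the 4 blocks with intensity above φ contribute runoff: 12.1, 15, 18.9, 14.6 mm/h.
Σ(I−φ)·Δt = d  ⇒  (12.1+15+18.9+14.6 − 4φ)·1 = 39.2
φ = (60.60 − 39.2/1) / 4 = 5.35 mm/h.

φ ≈ 5.35 mm/h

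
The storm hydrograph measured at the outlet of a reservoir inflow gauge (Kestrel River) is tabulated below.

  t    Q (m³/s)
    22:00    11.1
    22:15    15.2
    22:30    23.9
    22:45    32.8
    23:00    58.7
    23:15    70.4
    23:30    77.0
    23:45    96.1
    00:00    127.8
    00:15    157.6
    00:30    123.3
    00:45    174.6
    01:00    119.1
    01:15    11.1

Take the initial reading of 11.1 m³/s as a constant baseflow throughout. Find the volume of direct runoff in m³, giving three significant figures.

Direct-runoff ordinates (Q − Q_b): 0.0, 4.1, 12.8, 21.7, 47.6, 59.3, 65.9, 85.0, 116.7, 146.5, 112.2, 163.5, 108.0, 0.0 m³/s.
ΣQ_DR = 943.3 m³/s.
With Δt = 0.25 h = 900 s, V = ΣQ_DR · Δt = 943.3 × 900 = 8.49 × 10^5 m³.

V ≈ 8.49 × 10^5 m³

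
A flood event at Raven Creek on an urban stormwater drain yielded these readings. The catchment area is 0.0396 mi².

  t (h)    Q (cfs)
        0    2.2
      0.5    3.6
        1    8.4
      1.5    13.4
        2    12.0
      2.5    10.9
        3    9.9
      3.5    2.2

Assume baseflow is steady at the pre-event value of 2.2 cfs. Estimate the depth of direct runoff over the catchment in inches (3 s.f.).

Direct runoff: 0.0, 1.4, 6.2, 11.2, 9.8, 8.7, 7.7, 0.0 cfs; ΣQ_DR = 45.00 cfs.
V = ΣQ_DR · Δt = 45.00 × 1800 s = 81000 ft³.
Over A = 0.0396 mi², depth = V / A = 0.880 in.

d ≈ 0.880 in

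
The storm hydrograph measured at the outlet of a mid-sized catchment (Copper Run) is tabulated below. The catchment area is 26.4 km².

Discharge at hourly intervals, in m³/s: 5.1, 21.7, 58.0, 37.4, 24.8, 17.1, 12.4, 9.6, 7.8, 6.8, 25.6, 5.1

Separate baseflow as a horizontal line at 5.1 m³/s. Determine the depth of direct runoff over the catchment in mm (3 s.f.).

d ≈ 23.2 mm

Direct runoff: 0.0, 16.6, 52.9, 32.3, 19.7, 12.0, 7.3, 4.5, 2.7, 1.7, 20.5, 0.0 m³/s; ΣQ_DR = 170.2 m³/s.
V = ΣQ_DR · Δt = 170.2 × 3600 s = 6.127 × 10^5 m³.
Over A = 26.4 km², depth = V / A = 23.2 mm.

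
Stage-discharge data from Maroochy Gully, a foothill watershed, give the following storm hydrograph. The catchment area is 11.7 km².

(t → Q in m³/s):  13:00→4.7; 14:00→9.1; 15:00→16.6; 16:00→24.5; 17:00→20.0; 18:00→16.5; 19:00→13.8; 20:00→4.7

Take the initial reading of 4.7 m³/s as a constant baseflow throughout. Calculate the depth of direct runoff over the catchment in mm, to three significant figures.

d ≈ 22.2 mm

Direct runoff: 0.0, 4.4, 11.9, 19.8, 15.3, 11.8, 9.1, 0.0 m³/s; ΣQ_DR = 72.30 m³/s.
V = ΣQ_DR · Δt = 72.30 × 3600 s = 2.603 × 10^5 m³.
Over A = 11.7 km², depth = V / A = 22.2 mm.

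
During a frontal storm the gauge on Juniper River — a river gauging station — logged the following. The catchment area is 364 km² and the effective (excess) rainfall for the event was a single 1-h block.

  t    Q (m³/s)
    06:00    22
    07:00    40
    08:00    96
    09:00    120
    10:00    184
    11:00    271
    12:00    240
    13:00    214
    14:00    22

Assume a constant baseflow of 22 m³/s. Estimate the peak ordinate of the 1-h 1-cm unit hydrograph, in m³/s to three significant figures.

U_p ≈ 249 m³/s

Direct runoff: 0.0, 18.0, 74.0, 98.0, 162.0, 249.0, 218.0, 192.0, 0.0 m³/s; ΣQ_DR = 1011 m³/s, peak = 249.0 m³/s.
Runoff depth d = ΣQ_DR·Δt / A = 1011 × 3600 / (364 km²) = 9.999 mm.
The 1-cm UH is the DRH scaled by (10 mm)/d, so U_p = 249.0 × 10/9.999 = 249 m³/s.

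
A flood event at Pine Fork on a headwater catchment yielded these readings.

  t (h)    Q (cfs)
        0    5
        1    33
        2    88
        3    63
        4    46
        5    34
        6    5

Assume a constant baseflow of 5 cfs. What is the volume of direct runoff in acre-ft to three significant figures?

Direct-runoff ordinates (Q − Q_b): 0.0, 28.0, 83.0, 58.0, 41.0, 29.0, 0.0 cfs.
ΣQ_DR = 239.0 cfs.
With Δt = 1 h = 3600 s, V = ΣQ_DR · Δt = 239.0 × 3600 = 8.60 × 10^5 ft³ = 19.8 acre-ft.

V ≈ 19.8 acre-ft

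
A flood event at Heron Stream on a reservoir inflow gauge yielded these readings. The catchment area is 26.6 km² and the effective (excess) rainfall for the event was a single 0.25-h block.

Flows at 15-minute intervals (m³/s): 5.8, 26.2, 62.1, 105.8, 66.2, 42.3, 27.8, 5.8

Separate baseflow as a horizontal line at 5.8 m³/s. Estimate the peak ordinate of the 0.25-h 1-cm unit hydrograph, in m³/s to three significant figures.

U_p ≈ 100 m³/s

Direct runoff: 0.0, 20.4, 56.3, 100.0, 60.4, 36.5, 22.0, 0.0 m³/s; ΣQ_DR = 295.6 m³/s, peak = 100.0 m³/s.
Runoff depth d = ΣQ_DR·Δt / A = 295.6 × 900 / (26.6 km²) = 10.00 mm.
The 1-cm UH is the DRH scaled by (10 mm)/d, so U_p = 100.0 × 10/10.00 = 100 m³/s.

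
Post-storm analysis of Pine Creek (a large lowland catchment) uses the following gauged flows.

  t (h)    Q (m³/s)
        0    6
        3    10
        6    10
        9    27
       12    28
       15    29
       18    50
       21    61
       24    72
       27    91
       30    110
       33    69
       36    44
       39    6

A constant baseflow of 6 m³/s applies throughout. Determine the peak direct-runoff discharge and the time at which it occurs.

Subtracting baseflow gives direct-runoff ordinates: 0.0, 4.0, 4.0, 21.0, 22.0, 23.0, 44.0, 55.0, 66.0, 85.0, 104.0, 63.0, 38.0, 0.0 m³/s.
The maximum is 104.0 m³/s, occurring at the reading for t = 30 h.

Q_p = 104.0 m³/s at t = 30 h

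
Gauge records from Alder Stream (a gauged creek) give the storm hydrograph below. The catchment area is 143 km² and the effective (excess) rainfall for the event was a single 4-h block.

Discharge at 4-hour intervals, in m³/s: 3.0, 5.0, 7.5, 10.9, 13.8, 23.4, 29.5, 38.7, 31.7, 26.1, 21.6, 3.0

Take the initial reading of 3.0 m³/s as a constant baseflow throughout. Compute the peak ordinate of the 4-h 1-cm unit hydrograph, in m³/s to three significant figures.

Direct runoff: 0.0, 2.0, 4.5, 7.9, 10.8, 20.4, 26.5, 35.7, 28.7, 23.1, 18.6, 0.0 m³/s; ΣQ_DR = 178.2 m³/s, peak = 35.7 m³/s.
Runoff depth d = ΣQ_DR·Δt / A = 178.2 × 14400 / (143 km²) = 17.94 mm.
The 1-cm UH is the DRH scaled by (10 mm)/d, so U_p = 35.7 × 10/17.94 = 19.9 m³/s.

U_p ≈ 19.9 m³/s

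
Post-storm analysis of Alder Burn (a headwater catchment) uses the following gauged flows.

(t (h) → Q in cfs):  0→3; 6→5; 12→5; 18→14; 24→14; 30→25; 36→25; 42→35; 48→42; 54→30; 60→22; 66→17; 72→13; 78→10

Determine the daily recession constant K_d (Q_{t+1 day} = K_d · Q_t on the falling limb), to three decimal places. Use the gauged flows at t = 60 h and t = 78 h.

Between t = 60 h and t = 78 h the flow falls from 22 to 10 cfs over 3×6 h = 18 h.
Per-interval ratio K = (10/22)^(1/3) = 0.7689; K_d = K^(24/6) = 0.349.

K_d ≈ 0.349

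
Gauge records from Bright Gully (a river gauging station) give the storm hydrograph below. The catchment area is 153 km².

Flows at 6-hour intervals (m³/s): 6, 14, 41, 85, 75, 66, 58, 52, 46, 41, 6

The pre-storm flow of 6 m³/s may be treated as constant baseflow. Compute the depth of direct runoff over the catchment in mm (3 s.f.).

d ≈ 59.9 mm

Direct runoff: 0.0, 8.0, 35.0, 79.0, 69.0, 60.0, 52.0, 46.0, 40.0, 35.0, 0.0 m³/s; ΣQ_DR = 424.0 m³/s.
V = ΣQ_DR · Δt = 424.0 × 21600 s = 9.158 × 10^6 m³.
Over A = 153 km², depth = V / A = 59.9 mm.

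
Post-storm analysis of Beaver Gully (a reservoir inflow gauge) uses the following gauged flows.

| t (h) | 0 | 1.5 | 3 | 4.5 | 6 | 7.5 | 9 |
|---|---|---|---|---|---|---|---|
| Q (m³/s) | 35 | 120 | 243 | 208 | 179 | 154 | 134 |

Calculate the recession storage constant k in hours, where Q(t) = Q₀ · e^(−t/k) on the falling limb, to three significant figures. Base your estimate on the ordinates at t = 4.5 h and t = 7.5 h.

On the falling limb, Q drops from 208 to 154 m³/s between t = 4.5 h and t = 7.5 h (Δt = 3 h).
k = −Δt / ln(Q₂/Q₁) = −3 / ln(154/208) = 9.98 h.

k ≈ 9.98 h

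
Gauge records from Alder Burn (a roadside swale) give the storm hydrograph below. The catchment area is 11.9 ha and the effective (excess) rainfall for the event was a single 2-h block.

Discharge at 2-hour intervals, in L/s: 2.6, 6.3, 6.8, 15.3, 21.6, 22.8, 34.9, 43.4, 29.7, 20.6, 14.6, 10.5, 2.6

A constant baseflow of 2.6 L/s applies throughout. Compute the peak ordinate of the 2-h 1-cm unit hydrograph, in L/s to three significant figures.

U_p ≈ 34.1 L/s

Direct runoff: 0.0, 3.7, 4.2, 12.7, 19.0, 20.2, 32.3, 40.8, 27.1, 18.0, 12.0, 7.9, 0.0 L/s; ΣQ_DR = 197.9 L/s, peak = 40.8 L/s.
Runoff depth d = ΣQ_DR·Δt / A = 197.9 × 7200 / (11.9 ha) = 11.97 mm.
The 1-cm UH is the DRH scaled by (10 mm)/d, so U_p = 40.8 × 10/11.97 = 34.1 L/s.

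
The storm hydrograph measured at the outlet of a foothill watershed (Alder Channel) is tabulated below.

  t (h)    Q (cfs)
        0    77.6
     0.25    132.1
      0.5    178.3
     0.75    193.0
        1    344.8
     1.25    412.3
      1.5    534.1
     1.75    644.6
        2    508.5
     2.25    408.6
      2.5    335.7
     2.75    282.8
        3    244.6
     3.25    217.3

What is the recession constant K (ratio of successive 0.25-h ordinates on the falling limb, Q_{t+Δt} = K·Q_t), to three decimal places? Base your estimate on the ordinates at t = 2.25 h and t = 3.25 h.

K ≈ 0.854

Using the recession-limb readings at t = 2.25 h and t = 3.25 h: Q falls from 408.6 to 217.3 cfs over 4 intervals.
K = (Q₂/Q₁)^(1/4) = (217.3/408.6)^(1/4) = 0.854.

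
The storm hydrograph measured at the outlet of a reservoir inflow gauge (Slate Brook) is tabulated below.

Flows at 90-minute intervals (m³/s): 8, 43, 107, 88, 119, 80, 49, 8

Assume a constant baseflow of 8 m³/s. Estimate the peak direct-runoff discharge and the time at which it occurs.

Subtracting baseflow gives direct-runoff ordinates: 0.0, 35.0, 99.0, 80.0, 111.0, 72.0, 41.0, 0.0 m³/s.
The maximum is 111.0 m³/s, occurring at the reading for t = 6 h.

Q_p = 111.0 m³/s at t = 6 h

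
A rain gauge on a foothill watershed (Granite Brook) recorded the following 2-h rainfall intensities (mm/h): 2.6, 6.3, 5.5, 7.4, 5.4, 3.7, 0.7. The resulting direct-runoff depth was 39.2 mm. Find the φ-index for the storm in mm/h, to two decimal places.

φ ≈ 1.88 mm/h

Only the 6 blocks with intensity above φ contribute runoff: 2.6, 6.3, 5.5, 7.4, 5.4, 3.7 mm/h.
Σ(I−φ)·Δt = d  ⇒  (2.6+6.3+5.5+7.4+5.4+3.7 − 6φ)·2 = 39.2
φ = (30.90 − 39.2/2) / 6 = 1.88 mm/h.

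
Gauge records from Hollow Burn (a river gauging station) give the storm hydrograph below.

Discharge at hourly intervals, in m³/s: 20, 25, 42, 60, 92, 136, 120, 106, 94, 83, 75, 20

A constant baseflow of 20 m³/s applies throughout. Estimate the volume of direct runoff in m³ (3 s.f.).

V ≈ 2.28 × 10^6 m³

Direct-runoff ordinates (Q − Q_b): 0.0, 5.0, 22.0, 40.0, 72.0, 116.0, 100.0, 86.0, 74.0, 63.0, 55.0, 0.0 m³/s.
ΣQ_DR = 633.0 m³/s.
With Δt = 1 h = 3600 s, V = ΣQ_DR · Δt = 633.0 × 3600 = 2.28 × 10^6 m³.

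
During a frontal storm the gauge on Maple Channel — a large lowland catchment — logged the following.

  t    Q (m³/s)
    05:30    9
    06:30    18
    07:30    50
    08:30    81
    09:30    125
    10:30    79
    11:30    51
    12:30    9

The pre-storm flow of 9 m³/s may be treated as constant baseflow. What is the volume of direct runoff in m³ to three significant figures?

Direct-runoff ordinates (Q − Q_b): 0.0, 9.0, 41.0, 72.0, 116.0, 70.0, 42.0, 0.0 m³/s.
ΣQ_DR = 350.0 m³/s.
With Δt = 1 h = 3600 s, V = ΣQ_DR · Δt = 350.0 × 3600 = 1.26 × 10^6 m³.

V ≈ 1.26 × 10^6 m³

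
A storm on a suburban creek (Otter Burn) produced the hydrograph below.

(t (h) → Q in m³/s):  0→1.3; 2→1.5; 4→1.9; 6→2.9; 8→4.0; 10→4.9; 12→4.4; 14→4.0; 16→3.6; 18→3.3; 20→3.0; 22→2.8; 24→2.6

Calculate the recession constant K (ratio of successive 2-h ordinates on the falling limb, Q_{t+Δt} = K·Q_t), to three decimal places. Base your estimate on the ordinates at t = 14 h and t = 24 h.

Using the recession-limb readings at t = 14 h and t = 24 h: Q falls from 4.0 to 2.6 m³/s over 5 intervals.
K = (Q₂/Q₁)^(1/5) = (2.6/4.0)^(1/5) = 0.917.

K ≈ 0.917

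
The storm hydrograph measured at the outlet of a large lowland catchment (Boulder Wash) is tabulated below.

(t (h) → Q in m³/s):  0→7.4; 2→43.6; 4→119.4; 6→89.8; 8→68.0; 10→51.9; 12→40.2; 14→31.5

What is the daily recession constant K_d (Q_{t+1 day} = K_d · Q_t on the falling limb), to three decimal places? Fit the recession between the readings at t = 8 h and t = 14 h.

Between t = 8 h and t = 14 h the flow falls from 68.0 to 31.5 m³/s over 3×2 h = 6 h.
Per-interval ratio K = (31.5/68.0)^(1/3) = 0.7737; K_d = K^(24/2) = 0.046.

K_d ≈ 0.046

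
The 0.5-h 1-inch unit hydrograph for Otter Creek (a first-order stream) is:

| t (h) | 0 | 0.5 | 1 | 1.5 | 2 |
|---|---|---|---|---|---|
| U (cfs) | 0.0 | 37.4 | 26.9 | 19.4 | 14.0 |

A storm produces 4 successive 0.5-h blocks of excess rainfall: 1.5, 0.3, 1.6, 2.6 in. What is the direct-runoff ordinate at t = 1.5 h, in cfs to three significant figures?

Q ≈ 97.0 cfs

By discrete convolution, Q_j = Σ (P_i / 1 in) · U_{j−i}.
At t = 1.5 h (j=3): Q = (1.5/1)·19.4 + (0.3/1)·26.9 + (1.6/1)·37.4 + (2.6/1)·0.0 = 97.0 cfs.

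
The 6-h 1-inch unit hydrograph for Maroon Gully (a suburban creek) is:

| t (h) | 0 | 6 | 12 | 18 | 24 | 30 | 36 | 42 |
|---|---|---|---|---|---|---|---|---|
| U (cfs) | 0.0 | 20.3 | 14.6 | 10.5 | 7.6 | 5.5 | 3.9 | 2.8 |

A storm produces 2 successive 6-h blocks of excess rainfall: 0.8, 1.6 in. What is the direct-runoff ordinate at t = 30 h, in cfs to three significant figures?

By discrete convolution, Q_j = Σ (P_i / 1 in) · U_{j−i}.
At t = 30 h (j=5): Q = (0.8/1)·5.5 + (1.6/1)·7.6 = 16.6 cfs.

Q ≈ 16.6 cfs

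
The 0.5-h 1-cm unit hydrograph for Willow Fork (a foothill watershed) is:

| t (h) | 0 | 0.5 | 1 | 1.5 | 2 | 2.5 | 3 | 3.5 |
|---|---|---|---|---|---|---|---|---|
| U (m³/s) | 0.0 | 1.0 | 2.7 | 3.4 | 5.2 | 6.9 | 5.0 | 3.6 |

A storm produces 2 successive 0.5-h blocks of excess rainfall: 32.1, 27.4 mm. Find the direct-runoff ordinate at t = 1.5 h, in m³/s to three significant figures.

Q ≈ 18.3 m³/s

By discrete convolution, Q_j = Σ (P_i / 10 mm) · U_{j−i}.
At t = 1.5 h (j=3): Q = (32.1/10)·3.4 + (27.4/10)·2.7 = 18.3 m³/s.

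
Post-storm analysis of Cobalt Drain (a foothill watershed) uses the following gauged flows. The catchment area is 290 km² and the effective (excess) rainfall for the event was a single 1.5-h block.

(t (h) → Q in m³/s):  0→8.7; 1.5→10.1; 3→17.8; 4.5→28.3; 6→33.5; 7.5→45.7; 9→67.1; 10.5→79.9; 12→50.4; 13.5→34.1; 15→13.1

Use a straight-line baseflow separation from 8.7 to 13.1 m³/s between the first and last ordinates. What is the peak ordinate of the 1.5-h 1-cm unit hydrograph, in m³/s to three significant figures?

Direct runoff: 0.00, 0.96, 8.22, 18.28, 23.04, 34.80, 55.76, 68.12, 38.18, 21.44, 0.00 m³/s; ΣQ_DR = 268.8 m³/s, peak = 68.12 m³/s.
Runoff depth d = ΣQ_DR·Δt / A = 268.8 × 5400 / (290 km²) = 5.005 mm.
The 1-cm UH is the DRH scaled by (10 mm)/d, so U_p = 68.12 × 10/5.005 = 136 m³/s.

U_p ≈ 136 m³/s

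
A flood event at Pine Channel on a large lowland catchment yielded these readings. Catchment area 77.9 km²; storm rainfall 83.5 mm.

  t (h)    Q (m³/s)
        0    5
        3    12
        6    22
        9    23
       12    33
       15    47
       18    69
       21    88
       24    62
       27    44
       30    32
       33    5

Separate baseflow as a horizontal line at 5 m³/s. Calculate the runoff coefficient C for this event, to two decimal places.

C ≈ 0.63

ΣQ_DR = 382.0 m³/s; V = ΣQ_DR·Δt = 4.126 × 10^6 m³.
Runoff depth d = V / A = 52.96 mm.
C = d / P = 52.96 / 83.5 = 0.63.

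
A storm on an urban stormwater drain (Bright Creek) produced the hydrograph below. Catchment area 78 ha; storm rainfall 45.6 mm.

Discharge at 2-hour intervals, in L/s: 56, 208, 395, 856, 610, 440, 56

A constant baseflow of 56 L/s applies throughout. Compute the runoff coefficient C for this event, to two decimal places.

ΣQ_DR = 2229 L/s; V = ΣQ_DR·Δt = 1.605 × 10^7 L.
Runoff depth d = V / A = 20.58 mm.
C = d / P = 20.58 / 45.6 = 0.45.

C ≈ 0.45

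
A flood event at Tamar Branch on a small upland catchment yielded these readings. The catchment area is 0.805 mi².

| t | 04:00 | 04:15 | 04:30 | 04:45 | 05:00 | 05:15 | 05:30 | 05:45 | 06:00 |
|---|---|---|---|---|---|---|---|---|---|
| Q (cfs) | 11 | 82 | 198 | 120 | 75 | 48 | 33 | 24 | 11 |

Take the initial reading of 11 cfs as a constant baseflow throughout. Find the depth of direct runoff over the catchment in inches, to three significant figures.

Direct runoff: 0.0, 71.0, 187.0, 109.0, 64.0, 37.0, 22.0, 13.0, 0.0 cfs; ΣQ_DR = 503.0 cfs.
V = ΣQ_DR · Δt = 503.0 × 900 s = 4.527 × 10^5 ft³.
Over A = 0.805 mi², depth = V / A = 0.242 in.

d ≈ 0.242 in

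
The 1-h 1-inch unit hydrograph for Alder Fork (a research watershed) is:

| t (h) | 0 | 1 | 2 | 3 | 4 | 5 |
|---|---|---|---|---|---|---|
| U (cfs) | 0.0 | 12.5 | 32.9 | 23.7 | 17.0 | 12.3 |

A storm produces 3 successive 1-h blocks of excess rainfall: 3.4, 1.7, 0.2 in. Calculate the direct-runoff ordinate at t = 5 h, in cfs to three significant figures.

By discrete convolution, Q_j = Σ (P_i / 1 in) · U_{j−i}.
At t = 5 h (j=5): Q = (3.4/1)·12.3 + (1.7/1)·17.0 + (0.2/1)·23.7 = 75.5 cfs.

Q ≈ 75.5 cfs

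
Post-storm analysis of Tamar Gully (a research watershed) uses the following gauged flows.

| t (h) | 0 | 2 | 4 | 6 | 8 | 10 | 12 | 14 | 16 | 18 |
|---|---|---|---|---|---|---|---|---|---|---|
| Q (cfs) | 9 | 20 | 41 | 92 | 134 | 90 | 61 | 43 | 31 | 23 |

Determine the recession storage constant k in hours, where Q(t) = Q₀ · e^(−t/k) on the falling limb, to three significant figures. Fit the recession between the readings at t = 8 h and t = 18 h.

On the falling limb, Q drops from 134 to 23 cfs between t = 8 h and t = 18 h (Δt = 10 h).
k = −Δt / ln(Q₂/Q₁) = −10 / ln(23/134) = 5.67 h.

k ≈ 5.67 h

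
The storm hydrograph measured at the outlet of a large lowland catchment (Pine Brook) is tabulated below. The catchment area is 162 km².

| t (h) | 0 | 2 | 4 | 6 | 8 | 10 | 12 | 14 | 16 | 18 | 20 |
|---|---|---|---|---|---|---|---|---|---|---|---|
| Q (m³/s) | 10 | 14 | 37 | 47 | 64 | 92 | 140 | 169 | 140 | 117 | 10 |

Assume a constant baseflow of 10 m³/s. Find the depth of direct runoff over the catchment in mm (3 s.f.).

Direct runoff: 0.0, 4.0, 27.0, 37.0, 54.0, 82.0, 130.0, 159.0, 130.0, 107.0, 0.0 m³/s; ΣQ_DR = 730.0 m³/s.
V = ΣQ_DR · Δt = 730.0 × 7200 s = 5.256 × 10^6 m³.
Over A = 162 km², depth = V / A = 32.4 mm.

d ≈ 32.4 mm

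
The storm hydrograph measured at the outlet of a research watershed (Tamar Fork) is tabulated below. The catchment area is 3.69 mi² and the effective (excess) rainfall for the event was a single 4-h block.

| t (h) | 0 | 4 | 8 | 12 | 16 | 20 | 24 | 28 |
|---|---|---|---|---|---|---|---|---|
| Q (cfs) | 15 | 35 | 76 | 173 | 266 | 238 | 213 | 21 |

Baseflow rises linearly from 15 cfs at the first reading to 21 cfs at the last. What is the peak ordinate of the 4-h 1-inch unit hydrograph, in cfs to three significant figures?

Direct runoff: 0.00, 19.14, 59.29, 155.43, 247.57, 218.71, 192.86, 0.00 cfs; ΣQ_DR = 893.0 cfs, peak = 247.57 cfs.
Runoff depth d = ΣQ_DR·Δt / A = 893.0 × 14400 / (3.69 mi²) = 1.500 in.
The 1-inch UH is the DRH scaled by (1 in)/d, so U_p = 247.57 × 1/1.500 = 165 cfs.

U_p ≈ 165 cfs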